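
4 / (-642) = -2 / 321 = -0.01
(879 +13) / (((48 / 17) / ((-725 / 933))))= -2748475 / 11196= -245.49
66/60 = 11/10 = 1.10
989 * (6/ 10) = 2967/ 5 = 593.40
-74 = -74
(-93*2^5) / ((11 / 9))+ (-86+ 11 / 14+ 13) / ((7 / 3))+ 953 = -1630861 / 1078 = -1512.86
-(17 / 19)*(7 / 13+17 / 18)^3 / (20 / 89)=-12.98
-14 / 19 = -0.74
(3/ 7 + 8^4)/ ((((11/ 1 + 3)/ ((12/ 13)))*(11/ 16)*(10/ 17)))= 4679760/ 7007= 667.87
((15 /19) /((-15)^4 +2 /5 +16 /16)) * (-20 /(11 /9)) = -3375 /13226147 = -0.00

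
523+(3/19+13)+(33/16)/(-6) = 325775/608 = 535.81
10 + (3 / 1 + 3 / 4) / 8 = 335 / 32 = 10.47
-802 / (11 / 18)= -14436 / 11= -1312.36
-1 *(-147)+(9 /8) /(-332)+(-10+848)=985.00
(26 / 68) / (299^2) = 1 / 233818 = 0.00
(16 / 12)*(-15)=-20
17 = 17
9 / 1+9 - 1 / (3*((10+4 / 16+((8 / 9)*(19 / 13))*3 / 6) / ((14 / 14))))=91662 / 5101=17.97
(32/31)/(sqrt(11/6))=32 * sqrt(66)/341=0.76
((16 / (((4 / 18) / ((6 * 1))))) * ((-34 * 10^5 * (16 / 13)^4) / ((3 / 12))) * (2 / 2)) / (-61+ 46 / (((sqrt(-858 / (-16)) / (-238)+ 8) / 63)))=-3363990938728582348800000 / 75171139227021851+ 531138667452825600000 * sqrt(858) / 75171139227021851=-44544130.26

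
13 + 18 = 31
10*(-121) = -1210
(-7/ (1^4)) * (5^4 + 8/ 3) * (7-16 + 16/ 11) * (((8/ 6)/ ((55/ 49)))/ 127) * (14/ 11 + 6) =3430856128/ 1521333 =2255.16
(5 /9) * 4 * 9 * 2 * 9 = 360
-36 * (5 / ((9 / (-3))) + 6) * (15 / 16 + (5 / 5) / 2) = -897 / 4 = -224.25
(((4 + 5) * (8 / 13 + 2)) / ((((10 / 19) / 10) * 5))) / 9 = 646 / 65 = 9.94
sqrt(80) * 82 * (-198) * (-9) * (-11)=-14376700.67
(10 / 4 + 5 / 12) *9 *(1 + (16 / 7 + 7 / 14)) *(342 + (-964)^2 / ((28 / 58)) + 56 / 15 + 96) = 5357458943 / 28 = 191337819.39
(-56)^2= 3136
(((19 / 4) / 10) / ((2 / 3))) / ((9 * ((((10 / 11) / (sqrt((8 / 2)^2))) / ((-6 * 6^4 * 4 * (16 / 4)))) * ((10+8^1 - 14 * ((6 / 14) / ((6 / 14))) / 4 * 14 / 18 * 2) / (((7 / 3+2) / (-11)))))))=3841344 / 2825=1359.77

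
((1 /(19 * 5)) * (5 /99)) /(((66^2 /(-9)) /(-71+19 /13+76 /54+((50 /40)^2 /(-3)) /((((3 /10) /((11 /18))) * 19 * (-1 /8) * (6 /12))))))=122293 /1655859348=0.00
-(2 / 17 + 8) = -138 / 17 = -8.12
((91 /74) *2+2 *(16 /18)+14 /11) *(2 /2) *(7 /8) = 141281 /29304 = 4.82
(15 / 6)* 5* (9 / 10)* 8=90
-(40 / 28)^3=-1000 / 343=-2.92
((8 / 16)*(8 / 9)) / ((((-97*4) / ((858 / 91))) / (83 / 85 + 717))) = -7.75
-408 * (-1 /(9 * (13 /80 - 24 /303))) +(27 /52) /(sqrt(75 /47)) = 9 * sqrt(141) /260 +1098880 /2019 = 544.68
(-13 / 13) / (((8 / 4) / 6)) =-3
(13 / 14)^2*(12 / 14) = 507 / 686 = 0.74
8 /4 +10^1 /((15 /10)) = 26 /3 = 8.67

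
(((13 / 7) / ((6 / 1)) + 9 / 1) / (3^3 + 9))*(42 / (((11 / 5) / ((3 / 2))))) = 1955 / 264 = 7.41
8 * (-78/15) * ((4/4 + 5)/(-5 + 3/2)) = 71.31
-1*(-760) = 760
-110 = -110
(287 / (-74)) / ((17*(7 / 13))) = -533 / 1258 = -0.42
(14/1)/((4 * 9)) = 7/18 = 0.39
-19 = -19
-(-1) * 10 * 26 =260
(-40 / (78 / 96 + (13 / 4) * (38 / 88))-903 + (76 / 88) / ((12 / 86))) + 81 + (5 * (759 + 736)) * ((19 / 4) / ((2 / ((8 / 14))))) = 37280367 / 4004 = 9310.78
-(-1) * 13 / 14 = 13 / 14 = 0.93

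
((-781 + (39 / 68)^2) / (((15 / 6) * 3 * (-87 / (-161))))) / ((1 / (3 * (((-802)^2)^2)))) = -30055175612564932606 / 125715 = -239073902180049.58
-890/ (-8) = 445/ 4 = 111.25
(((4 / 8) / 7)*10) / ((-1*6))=-5 / 42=-0.12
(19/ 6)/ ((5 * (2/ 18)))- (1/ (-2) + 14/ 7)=21/ 5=4.20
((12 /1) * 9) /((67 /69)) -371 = -17405 /67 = -259.78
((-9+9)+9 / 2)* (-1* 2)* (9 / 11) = -81 / 11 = -7.36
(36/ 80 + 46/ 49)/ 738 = 1361/ 723240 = 0.00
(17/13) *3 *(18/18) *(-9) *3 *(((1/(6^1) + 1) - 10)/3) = 8109/26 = 311.88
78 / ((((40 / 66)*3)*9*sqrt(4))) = 143 / 60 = 2.38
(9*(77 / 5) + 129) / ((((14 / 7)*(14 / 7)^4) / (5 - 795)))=-6606.38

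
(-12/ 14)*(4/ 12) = -0.29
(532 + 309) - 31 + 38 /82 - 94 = 716.46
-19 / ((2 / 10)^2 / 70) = -33250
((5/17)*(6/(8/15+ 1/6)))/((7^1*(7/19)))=5700/5831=0.98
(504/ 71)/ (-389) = -0.02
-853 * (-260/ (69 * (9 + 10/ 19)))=4213820/ 12489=337.40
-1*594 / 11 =-54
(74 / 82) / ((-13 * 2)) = -0.03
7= 7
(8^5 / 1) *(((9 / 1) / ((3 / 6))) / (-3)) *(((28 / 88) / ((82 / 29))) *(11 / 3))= -3325952 / 41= -81120.78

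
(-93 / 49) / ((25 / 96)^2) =-857088 / 30625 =-27.99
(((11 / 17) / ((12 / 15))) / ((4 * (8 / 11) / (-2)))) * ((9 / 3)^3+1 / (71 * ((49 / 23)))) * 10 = -71054225 / 473144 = -150.17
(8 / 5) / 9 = 8 / 45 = 0.18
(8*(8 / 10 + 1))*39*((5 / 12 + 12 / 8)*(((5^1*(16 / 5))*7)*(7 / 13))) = 64915.20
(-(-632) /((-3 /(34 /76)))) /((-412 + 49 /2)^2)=-21488 /34235625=-0.00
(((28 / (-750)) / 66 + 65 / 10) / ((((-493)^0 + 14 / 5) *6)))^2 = 25876261321 / 318434490000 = 0.08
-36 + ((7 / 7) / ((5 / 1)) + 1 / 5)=-178 / 5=-35.60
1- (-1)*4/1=5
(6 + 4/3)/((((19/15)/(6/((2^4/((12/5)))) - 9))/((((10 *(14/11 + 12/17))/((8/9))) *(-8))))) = 2697300/323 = 8350.77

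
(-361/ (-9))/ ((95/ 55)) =209/ 9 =23.22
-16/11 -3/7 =-1.88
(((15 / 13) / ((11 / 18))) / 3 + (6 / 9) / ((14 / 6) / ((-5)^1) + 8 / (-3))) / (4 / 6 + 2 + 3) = 8400 / 114257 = 0.07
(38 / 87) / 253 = 0.00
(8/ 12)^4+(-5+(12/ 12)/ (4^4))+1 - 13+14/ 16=-15.92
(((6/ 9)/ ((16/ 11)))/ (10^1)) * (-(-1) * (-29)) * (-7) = 2233/ 240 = 9.30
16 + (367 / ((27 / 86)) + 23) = 32615 / 27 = 1207.96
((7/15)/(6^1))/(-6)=-7/540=-0.01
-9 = -9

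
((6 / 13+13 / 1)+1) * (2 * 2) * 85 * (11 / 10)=70312 / 13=5408.62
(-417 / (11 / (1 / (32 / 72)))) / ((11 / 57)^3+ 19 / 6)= -695029329 / 25862122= -26.87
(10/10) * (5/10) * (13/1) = 13/2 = 6.50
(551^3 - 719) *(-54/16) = -564581583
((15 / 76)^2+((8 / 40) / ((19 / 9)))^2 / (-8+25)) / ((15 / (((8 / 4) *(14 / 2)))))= 226149 / 6137000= 0.04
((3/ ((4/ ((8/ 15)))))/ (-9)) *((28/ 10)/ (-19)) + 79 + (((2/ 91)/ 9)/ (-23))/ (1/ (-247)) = 79.03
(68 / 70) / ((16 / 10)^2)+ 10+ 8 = 4117 / 224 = 18.38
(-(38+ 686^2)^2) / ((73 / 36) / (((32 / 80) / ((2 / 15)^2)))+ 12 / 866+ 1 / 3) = -77685419028827880 / 153379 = -506493190259.60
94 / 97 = 0.97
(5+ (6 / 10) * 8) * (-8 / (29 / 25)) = -1960 / 29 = -67.59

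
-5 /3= -1.67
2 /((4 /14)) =7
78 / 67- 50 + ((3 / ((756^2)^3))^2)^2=-49073989782251830042886021999959388969484763670901307467354254503575485 / 1004876930137797253323155095964938588311576762209776161464772326326272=-48.84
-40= -40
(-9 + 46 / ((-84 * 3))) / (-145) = 1157 / 18270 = 0.06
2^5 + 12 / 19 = 620 / 19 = 32.63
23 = 23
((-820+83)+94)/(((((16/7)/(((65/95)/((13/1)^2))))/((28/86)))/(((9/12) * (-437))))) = 2173983/17888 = 121.53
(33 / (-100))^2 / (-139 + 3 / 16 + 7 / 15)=-0.00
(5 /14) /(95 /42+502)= 15 /21179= 0.00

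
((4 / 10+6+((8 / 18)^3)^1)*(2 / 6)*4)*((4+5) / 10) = 47296 / 6075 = 7.79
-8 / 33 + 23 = 751 / 33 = 22.76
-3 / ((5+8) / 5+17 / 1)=-15 / 98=-0.15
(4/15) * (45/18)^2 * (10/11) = 50/33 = 1.52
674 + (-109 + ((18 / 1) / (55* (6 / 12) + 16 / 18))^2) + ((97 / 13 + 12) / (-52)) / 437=565.40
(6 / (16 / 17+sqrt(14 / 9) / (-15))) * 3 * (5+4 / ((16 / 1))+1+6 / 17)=3091365 * sqrt(14) / 1028708+32732100 / 257177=138.52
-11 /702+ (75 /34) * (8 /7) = 209291 /83538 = 2.51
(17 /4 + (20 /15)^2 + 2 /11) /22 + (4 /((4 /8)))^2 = 560027 /8712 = 64.28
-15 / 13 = -1.15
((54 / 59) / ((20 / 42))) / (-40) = -567 / 11800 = -0.05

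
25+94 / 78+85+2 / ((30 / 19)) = 21932 / 195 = 112.47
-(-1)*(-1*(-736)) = 736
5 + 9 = 14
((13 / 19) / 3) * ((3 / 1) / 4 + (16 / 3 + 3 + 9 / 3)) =1885 / 684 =2.76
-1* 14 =-14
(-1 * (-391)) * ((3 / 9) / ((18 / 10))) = 1955 / 27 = 72.41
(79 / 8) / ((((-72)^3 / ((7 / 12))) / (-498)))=45899 / 5971968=0.01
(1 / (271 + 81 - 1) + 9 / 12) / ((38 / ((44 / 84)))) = 1661 / 160056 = 0.01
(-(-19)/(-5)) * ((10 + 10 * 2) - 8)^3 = -202312/5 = -40462.40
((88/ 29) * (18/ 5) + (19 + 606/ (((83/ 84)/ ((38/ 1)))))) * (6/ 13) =1685047062/ 156455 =10770.17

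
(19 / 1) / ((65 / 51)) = 969 / 65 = 14.91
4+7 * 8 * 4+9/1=237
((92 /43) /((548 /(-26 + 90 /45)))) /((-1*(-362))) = -276 /1066271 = -0.00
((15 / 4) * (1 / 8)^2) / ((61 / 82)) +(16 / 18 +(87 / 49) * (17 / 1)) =107264239 / 3443328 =31.15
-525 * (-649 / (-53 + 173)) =22715 / 8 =2839.38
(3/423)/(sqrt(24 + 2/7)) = sqrt(1190)/23970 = 0.00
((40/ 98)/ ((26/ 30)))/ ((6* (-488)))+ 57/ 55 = 8858021/ 8548540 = 1.04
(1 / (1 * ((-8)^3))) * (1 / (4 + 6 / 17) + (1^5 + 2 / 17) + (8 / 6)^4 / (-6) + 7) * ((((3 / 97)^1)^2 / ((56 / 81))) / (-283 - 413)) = 2390719 / 78735408037888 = 0.00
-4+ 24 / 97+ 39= 3419 / 97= 35.25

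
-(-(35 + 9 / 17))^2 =-364816 / 289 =-1262.34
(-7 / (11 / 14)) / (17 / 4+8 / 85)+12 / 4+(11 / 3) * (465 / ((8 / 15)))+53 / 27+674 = 1942068941 / 501336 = 3873.79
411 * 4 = 1644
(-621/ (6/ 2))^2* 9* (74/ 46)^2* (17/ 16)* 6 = 6362256.38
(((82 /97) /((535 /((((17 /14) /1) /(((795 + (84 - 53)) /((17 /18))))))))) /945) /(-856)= -11849 /4368996350258400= -0.00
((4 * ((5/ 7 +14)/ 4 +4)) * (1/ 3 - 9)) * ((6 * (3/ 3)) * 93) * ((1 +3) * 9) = -37430640/ 7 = -5347234.29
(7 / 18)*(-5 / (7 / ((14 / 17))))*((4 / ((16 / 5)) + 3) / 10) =-7 / 72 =-0.10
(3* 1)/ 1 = 3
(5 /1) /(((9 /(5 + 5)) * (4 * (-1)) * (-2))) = 25 /36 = 0.69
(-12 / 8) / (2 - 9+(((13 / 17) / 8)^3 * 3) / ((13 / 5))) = 3773184 / 17605657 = 0.21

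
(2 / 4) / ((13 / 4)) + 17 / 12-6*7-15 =-8647 / 156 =-55.43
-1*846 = -846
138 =138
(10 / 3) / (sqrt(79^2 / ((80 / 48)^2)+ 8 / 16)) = 50 * sqrt(224726) / 337089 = 0.07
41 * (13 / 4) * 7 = 3731 / 4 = 932.75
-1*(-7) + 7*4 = 35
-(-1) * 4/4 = 1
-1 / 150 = -0.01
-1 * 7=-7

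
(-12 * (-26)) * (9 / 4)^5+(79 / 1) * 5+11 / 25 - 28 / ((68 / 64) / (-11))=1016018711 / 54400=18676.81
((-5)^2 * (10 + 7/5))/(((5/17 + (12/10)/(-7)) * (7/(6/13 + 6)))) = 2034900/949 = 2144.26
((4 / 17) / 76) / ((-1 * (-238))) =1 / 76874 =0.00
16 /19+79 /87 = 2893 /1653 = 1.75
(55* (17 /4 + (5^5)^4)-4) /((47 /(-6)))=-62942504882815257 /94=-669601115774630.39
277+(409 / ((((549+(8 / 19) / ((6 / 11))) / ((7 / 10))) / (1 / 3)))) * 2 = 43456142 / 156685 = 277.35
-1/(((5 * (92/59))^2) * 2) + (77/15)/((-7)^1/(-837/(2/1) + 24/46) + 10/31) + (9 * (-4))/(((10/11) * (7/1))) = 9.46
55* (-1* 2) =-110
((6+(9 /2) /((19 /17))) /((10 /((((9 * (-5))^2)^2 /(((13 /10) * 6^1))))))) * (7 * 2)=3645455625 /494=7379464.83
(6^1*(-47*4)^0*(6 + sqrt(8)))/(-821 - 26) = -36/847 - 12*sqrt(2)/847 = -0.06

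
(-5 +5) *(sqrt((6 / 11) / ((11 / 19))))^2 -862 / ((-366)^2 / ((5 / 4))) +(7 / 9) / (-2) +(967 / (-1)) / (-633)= 63918595 / 56529432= 1.13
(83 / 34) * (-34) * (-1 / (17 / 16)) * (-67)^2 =5961392 / 17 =350670.12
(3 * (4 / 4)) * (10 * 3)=90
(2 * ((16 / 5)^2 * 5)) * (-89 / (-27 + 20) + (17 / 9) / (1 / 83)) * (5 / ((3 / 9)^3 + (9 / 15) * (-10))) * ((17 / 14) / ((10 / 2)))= -139411968 / 39445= -3534.34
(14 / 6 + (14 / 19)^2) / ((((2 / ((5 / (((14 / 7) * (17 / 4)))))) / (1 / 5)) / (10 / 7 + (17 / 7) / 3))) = 20915 / 55233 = 0.38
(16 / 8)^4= 16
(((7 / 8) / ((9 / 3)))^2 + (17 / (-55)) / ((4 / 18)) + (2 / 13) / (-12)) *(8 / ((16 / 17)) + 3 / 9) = -28783081 / 2471040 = -11.65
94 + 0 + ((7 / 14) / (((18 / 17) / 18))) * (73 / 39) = 8573 / 78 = 109.91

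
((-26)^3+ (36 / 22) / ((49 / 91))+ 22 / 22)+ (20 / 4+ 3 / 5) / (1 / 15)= -1346573 / 77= -17487.96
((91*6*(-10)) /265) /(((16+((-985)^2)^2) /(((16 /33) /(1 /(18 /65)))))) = -8064 /2743996045118515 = -0.00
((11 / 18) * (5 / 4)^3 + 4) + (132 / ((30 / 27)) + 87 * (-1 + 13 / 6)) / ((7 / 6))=7822973 / 40320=194.02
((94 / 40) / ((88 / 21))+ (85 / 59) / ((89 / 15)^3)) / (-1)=-41557359777 / 73203980960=-0.57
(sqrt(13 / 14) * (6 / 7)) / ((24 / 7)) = sqrt(182) / 56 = 0.24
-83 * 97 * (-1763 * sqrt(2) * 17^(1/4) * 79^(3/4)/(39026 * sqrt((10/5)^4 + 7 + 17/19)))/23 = 14193913 * 17^(1/4) * sqrt(4313) * 79^(3/4)/203754746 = 246.16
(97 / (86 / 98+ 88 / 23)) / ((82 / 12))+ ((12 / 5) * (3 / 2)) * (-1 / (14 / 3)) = 5696261 / 2535645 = 2.25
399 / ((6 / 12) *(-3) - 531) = -266 / 355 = -0.75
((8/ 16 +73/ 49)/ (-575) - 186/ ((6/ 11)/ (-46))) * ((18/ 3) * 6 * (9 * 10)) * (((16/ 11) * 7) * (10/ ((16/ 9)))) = 5154939237960/ 1771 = 2910750557.85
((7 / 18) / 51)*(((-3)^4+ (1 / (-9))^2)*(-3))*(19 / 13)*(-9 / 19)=1351 / 1053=1.28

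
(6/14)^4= 0.03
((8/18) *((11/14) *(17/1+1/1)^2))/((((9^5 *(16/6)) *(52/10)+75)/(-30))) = -39600/9553691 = -0.00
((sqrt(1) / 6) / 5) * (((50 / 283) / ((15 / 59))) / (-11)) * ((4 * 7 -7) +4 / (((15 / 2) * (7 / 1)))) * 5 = -130567 / 588357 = -0.22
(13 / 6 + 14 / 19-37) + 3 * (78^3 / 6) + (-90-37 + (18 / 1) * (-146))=26731507 / 114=234486.90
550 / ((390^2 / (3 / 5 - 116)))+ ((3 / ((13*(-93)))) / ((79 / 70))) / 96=-124357249 / 297994320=-0.42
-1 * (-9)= 9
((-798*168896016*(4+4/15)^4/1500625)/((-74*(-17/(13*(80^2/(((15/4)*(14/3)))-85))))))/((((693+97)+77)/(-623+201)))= 1433033150196678131712/34098139140625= 42026725.98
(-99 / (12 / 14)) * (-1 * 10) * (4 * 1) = 4620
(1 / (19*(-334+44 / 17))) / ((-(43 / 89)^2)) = 134657 / 197928054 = 0.00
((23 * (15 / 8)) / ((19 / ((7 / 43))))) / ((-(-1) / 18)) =21735 / 3268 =6.65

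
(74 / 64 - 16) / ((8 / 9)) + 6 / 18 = -12569 / 768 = -16.37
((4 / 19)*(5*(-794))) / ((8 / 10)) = -1044.74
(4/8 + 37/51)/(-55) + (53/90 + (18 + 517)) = 4506793/8415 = 535.57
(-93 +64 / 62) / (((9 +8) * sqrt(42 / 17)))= -2851 * sqrt(714) / 22134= -3.44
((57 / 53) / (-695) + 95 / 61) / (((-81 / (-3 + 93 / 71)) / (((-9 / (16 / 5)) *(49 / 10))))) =-42824138 / 95719431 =-0.45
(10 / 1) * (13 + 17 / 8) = 605 / 4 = 151.25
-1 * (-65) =65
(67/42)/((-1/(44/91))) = -1474/1911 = -0.77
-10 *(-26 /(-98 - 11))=-260 /109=-2.39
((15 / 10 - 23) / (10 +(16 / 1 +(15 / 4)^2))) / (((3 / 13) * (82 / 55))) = -122980 / 78843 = -1.56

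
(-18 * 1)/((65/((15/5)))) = -54/65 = -0.83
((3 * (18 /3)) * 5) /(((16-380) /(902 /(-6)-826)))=43935 /182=241.40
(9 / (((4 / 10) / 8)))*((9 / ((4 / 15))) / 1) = 6075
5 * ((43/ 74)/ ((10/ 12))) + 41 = 1646/ 37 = 44.49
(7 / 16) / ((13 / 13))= 7 / 16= 0.44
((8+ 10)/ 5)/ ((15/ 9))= 54/ 25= 2.16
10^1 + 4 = 14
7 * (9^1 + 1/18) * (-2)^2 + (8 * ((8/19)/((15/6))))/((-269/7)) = 58308446/229995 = 253.52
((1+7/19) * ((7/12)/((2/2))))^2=8281/12996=0.64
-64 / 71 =-0.90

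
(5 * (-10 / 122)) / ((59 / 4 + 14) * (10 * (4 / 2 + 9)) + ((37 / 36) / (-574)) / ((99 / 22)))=-2324700 / 17938545293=-0.00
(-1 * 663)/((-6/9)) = 994.50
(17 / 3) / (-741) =-17 / 2223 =-0.01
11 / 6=1.83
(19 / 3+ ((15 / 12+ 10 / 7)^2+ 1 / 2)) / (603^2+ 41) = 32947 / 855304800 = 0.00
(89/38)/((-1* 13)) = -89/494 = -0.18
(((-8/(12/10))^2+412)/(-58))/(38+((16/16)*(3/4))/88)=-723008/3491919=-0.21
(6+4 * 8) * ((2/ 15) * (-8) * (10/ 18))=-608/ 27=-22.52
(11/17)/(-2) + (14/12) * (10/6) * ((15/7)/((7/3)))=174/119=1.46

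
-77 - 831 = -908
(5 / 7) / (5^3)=1 / 175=0.01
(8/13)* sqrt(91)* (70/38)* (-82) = -886.74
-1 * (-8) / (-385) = -8 / 385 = -0.02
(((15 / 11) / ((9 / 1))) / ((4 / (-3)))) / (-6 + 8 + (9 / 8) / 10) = -100 / 1859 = -0.05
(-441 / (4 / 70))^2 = 59559806.25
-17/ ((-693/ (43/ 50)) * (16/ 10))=731/ 55440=0.01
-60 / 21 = -20 / 7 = -2.86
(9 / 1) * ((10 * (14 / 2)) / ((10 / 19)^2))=22743 / 10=2274.30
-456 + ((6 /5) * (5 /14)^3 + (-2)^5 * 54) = -2996373 /1372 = -2183.95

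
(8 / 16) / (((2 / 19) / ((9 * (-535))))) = -91485 / 4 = -22871.25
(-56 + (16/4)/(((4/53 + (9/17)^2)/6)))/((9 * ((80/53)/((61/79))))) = 12621632/19371195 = 0.65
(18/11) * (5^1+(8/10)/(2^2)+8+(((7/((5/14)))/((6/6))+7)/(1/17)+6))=42426/55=771.38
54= 54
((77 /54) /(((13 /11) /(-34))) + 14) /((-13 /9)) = 18.71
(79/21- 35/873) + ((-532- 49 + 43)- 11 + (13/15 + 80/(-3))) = -17449294/30555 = -571.08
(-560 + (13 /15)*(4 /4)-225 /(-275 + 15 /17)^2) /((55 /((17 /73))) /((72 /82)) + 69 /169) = -2.08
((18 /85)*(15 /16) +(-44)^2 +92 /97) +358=30277579 /13192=2295.15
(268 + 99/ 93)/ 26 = 8341/ 806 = 10.35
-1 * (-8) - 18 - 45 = -55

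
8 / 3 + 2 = 14 / 3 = 4.67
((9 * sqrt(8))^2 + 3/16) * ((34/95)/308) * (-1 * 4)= -176307/58520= -3.01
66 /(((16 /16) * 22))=3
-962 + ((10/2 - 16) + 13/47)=-45718/47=-972.72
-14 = -14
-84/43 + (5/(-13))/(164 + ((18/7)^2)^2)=-109028059/55759132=-1.96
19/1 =19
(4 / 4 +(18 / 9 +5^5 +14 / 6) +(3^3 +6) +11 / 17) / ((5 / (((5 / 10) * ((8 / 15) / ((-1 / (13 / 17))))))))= -8390876 / 65025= -129.04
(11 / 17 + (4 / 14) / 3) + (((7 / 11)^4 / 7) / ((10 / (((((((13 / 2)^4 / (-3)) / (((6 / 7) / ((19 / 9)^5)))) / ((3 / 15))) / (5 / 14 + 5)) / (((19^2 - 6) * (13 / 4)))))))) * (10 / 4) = 47678350601552401 / 78888255692122800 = 0.60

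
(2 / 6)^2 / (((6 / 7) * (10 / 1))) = 7 / 540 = 0.01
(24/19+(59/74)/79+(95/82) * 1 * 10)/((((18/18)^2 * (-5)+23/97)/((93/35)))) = -7.17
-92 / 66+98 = 3188 / 33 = 96.61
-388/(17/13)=-5044/17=-296.71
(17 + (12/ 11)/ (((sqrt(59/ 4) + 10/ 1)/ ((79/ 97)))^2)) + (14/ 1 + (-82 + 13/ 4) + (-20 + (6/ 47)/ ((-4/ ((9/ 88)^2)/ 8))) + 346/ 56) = -3900122672051399/ 63352067440816 - 11982720 * sqrt(59)/ 12034967219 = -61.57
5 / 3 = 1.67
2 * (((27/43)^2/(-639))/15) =-54/656395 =-0.00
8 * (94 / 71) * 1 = 752 / 71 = 10.59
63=63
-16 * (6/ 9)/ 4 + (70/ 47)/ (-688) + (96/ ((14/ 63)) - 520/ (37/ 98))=-1701265517/ 1794648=-947.97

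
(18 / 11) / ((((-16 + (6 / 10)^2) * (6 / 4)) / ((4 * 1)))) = -1200 / 4301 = -0.28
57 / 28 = 2.04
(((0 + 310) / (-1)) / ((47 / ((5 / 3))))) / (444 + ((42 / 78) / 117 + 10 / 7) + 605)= -2750475 / 262823107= -0.01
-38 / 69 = -0.55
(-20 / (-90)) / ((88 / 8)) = 2 / 99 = 0.02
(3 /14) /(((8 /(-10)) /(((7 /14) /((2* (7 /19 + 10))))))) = -285 /44128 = -0.01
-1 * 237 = -237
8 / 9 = 0.89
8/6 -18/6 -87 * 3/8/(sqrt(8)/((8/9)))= -11.92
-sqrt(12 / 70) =-sqrt(210) / 35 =-0.41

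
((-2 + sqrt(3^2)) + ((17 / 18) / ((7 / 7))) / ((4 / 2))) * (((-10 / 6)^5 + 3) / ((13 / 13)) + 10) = 901 / 4374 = 0.21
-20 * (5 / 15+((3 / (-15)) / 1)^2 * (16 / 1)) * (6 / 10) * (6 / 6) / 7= -292 / 175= -1.67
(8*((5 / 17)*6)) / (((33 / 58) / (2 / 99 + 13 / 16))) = 382510 / 18513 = 20.66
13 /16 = 0.81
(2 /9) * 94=188 /9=20.89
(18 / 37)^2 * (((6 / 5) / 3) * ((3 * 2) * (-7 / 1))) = -3.98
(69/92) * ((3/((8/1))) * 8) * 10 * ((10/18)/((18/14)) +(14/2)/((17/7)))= 11410/153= 74.58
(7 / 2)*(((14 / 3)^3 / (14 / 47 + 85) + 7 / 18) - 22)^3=-604688865756684969841 / 20291747235598512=-29799.74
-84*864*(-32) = 2322432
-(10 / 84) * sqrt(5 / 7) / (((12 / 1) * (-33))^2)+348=348.00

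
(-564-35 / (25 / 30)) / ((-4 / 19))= 5757 / 2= 2878.50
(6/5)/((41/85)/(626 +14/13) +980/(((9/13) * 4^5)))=239473152/276022279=0.87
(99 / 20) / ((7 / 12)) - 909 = -31518 / 35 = -900.51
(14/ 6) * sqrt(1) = 7/ 3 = 2.33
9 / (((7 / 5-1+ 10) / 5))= 225 / 52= 4.33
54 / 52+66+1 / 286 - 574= -72495 / 143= -506.96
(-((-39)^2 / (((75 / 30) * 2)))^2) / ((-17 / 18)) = 41641938 / 425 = 97981.03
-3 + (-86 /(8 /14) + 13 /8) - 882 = -8271 /8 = -1033.88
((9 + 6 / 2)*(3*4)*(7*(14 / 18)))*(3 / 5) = 2352 / 5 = 470.40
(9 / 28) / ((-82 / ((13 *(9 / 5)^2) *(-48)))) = 56862 / 7175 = 7.93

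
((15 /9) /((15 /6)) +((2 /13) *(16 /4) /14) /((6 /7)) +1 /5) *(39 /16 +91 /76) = 3043 /912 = 3.34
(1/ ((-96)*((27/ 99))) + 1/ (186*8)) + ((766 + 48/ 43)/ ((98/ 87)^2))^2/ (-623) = -34785503483018780593/ 59287543939393056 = -586.73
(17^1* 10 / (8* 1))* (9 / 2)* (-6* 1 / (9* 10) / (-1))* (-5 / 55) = -51 / 88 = -0.58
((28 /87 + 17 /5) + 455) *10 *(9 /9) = 399088 /87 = 4587.22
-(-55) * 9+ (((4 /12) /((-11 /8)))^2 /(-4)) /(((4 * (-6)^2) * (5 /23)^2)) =121286846 /245025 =495.00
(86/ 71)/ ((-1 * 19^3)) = -86/ 486989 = -0.00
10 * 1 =10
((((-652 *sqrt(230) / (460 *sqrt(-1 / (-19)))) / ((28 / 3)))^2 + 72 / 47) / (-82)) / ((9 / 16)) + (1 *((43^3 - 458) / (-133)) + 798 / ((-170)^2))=-355688273187671 / 596248196950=-596.54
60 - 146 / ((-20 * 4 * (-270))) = 647927 / 10800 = 59.99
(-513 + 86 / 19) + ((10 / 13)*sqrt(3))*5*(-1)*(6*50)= -15000*sqrt(3) / 13 -9661 / 19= -2506.99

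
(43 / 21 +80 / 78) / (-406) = -839 / 110838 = -0.01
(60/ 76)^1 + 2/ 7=143/ 133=1.08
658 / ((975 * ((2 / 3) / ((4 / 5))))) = 1316 / 1625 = 0.81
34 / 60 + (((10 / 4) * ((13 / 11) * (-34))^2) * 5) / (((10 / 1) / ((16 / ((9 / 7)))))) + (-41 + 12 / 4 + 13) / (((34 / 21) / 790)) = 2391454357 / 185130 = 12917.70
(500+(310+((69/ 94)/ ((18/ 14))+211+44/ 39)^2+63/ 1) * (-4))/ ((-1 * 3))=611350869913/ 10079667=60651.89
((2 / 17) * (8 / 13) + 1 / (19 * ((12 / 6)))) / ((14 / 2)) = 0.01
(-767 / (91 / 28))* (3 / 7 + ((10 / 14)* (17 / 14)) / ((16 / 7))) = -10679 / 56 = -190.70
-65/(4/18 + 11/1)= -585/101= -5.79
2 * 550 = 1100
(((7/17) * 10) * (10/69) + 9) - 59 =-57950/1173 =-49.40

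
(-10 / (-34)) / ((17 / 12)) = 60 / 289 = 0.21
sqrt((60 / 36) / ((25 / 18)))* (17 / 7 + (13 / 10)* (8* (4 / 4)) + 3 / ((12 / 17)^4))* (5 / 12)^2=6026723* sqrt(30) / 6967296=4.74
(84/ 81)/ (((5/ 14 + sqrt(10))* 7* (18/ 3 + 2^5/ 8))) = -28/ 52245 + 392* sqrt(10)/ 261225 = 0.00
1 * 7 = 7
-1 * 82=-82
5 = 5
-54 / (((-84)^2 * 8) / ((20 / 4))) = -15 / 3136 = -0.00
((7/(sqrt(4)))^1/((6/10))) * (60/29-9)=-2345/58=-40.43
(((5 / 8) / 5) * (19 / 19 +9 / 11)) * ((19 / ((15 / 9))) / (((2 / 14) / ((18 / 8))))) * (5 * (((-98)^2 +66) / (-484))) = -86812425 / 21296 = -4076.47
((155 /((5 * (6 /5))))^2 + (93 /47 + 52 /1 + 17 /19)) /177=23218397 /5690196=4.08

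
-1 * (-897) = 897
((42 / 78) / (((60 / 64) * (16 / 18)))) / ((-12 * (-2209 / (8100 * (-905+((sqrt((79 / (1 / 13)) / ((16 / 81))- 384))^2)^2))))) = 16826836799115 / 3675776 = 4577764.48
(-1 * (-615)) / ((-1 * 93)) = -205 / 31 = -6.61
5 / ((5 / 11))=11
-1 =-1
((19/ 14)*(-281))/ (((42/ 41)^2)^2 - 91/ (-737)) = -11118925890523/ 35706498842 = -311.40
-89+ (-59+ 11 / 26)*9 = -16021 / 26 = -616.19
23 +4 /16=93 /4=23.25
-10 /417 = -0.02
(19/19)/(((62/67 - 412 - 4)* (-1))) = 0.00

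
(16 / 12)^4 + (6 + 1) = 823 / 81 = 10.16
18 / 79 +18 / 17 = 1728 / 1343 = 1.29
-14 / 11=-1.27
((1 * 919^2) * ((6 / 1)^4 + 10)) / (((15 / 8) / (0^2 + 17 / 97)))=150007546576 / 1455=103097970.16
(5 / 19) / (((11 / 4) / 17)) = 340 / 209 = 1.63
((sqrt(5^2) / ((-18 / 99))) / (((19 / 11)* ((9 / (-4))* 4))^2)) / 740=-1331 / 8655336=-0.00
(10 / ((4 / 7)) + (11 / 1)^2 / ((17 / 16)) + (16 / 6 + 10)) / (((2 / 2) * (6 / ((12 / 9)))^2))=29386 / 4131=7.11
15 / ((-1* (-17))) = 15 / 17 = 0.88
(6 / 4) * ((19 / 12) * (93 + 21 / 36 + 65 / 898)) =9587723 / 43104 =222.43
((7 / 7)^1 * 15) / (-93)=-5 / 31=-0.16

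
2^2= 4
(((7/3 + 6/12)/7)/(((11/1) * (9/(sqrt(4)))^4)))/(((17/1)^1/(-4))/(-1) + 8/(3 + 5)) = 544/31827411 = 0.00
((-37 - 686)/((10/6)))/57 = -723/95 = -7.61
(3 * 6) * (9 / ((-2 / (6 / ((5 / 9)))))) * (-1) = 4374 / 5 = 874.80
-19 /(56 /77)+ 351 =2599 /8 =324.88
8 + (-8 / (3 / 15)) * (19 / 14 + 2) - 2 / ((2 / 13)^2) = -2951 / 14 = -210.79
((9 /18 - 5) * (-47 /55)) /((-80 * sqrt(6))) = -141 * sqrt(6) /17600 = -0.02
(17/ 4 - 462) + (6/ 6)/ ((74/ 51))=-67645/ 148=-457.06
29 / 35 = 0.83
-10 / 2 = -5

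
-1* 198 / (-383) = 198 / 383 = 0.52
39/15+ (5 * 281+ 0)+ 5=7063/5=1412.60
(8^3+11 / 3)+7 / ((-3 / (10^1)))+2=1483 / 3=494.33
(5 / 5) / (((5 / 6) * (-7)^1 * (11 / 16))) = -96 / 385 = -0.25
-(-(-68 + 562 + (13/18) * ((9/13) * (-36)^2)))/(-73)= -1142/73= -15.64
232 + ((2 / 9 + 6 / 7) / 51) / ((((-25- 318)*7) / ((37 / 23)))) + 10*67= 9414306446 / 10437147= 902.00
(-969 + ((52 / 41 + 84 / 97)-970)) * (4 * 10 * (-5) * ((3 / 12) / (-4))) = -192572875 / 7954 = -24210.82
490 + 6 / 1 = 496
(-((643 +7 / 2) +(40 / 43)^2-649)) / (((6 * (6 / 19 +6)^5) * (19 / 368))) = 0.00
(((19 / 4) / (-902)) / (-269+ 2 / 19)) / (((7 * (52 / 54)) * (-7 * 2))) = -3249 / 15655992352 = -0.00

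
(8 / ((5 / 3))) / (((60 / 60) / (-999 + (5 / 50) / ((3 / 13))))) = -119828 / 25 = -4793.12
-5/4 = -1.25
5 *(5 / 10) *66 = 165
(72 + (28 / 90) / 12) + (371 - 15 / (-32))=1915897 / 4320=443.49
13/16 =0.81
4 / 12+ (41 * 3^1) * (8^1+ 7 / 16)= 49831 / 48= 1038.15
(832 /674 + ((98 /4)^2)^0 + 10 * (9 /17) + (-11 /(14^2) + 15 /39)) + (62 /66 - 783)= -372947205823 /481717236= -774.20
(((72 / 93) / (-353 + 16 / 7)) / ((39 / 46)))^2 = 6635776 / 978843103225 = 0.00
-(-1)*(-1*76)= -76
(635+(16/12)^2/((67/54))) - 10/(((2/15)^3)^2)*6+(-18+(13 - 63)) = -10678142.50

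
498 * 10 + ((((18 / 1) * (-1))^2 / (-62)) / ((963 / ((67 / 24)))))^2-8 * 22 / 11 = 873861726737 / 176039824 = 4964.00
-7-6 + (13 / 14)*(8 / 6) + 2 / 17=-4157 / 357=-11.64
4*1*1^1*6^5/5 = 31104/5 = 6220.80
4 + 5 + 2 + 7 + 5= 23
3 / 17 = 0.18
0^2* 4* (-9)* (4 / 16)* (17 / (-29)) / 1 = 0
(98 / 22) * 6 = 294 / 11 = 26.73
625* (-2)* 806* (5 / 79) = -5037500 / 79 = -63765.82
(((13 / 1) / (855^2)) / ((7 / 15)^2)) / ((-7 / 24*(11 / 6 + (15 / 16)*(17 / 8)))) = -1024 / 13991999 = -0.00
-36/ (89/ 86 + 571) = -3096/ 49195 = -0.06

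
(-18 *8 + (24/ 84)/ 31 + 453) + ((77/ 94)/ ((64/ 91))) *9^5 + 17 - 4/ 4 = 90209416863/ 1305472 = 69101.00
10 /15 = 2 /3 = 0.67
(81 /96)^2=729 /1024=0.71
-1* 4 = -4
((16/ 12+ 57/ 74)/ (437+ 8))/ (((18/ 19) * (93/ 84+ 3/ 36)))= 62111/ 14818500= 0.00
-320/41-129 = -136.80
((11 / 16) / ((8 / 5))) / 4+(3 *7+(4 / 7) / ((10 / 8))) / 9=401837 / 161280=2.49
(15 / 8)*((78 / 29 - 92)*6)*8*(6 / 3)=-466200 / 29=-16075.86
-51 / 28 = -1.82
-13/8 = -1.62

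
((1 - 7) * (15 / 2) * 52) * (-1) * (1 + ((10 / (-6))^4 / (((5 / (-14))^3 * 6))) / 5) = -293540 / 27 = -10871.85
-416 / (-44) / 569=104 / 6259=0.02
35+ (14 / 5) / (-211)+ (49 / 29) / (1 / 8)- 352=-9285461 / 30595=-303.50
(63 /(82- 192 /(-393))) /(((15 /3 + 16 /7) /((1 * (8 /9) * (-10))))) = -256760 /275553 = -0.93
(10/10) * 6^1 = 6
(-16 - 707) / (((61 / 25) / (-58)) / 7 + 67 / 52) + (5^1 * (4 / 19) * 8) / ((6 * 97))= -351634822060 / 623743077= -563.75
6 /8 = 0.75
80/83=0.96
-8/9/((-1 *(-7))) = -8/63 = -0.13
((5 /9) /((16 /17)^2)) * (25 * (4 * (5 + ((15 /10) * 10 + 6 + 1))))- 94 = 102359 /64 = 1599.36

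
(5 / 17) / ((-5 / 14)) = -0.82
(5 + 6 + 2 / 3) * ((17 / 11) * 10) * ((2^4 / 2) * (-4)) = -190400 / 33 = -5769.70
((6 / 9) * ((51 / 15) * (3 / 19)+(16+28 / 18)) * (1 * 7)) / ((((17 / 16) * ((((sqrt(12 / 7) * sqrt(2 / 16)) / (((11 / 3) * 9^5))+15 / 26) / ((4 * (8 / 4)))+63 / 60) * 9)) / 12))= 4543224124823618217984 / 48115940036963115617 - 166964693575680 * sqrt(42) / 48115940036963115617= 94.42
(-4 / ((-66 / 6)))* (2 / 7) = 8 / 77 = 0.10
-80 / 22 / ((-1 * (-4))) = -10 / 11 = -0.91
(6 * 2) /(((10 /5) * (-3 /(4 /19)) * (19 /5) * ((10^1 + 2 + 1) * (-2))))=20 /4693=0.00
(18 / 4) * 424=1908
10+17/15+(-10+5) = 92/15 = 6.13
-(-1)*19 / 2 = 19 / 2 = 9.50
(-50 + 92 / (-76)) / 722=-973 / 13718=-0.07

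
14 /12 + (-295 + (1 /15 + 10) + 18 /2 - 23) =-297.77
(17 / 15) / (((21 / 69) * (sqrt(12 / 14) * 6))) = 0.67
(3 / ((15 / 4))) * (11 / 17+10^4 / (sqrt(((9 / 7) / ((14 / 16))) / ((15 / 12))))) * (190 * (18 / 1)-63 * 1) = 24771858.65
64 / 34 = 32 / 17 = 1.88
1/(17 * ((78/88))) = 44/663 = 0.07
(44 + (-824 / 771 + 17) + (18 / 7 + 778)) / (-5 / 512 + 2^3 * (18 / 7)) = 40.88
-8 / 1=-8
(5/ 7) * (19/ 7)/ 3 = 95/ 147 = 0.65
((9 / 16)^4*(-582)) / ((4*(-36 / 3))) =636417 / 524288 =1.21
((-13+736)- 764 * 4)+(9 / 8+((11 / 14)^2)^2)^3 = -132073205087074789 / 56693912375296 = -2329.58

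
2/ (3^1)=2/ 3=0.67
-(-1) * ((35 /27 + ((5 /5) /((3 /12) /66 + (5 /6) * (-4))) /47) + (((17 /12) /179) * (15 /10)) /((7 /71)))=5256383735 /3727093608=1.41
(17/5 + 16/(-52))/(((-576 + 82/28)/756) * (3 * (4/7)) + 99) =1240974/39208195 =0.03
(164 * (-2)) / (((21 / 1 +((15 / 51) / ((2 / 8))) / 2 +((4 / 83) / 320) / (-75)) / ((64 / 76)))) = -44429568000 / 3472553677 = -12.79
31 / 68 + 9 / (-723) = 7267 / 16388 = 0.44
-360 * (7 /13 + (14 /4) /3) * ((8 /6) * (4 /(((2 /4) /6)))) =-510720 /13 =-39286.15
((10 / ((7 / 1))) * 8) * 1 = 80 / 7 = 11.43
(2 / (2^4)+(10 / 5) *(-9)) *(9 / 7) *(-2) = 1287 / 28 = 45.96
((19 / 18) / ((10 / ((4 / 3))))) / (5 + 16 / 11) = 209 / 9585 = 0.02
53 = 53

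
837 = 837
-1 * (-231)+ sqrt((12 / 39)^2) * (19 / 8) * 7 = 6139 / 26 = 236.12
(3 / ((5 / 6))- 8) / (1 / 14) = -308 / 5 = -61.60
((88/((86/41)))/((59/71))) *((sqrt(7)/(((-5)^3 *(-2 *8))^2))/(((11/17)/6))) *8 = 148461 *sqrt(7)/158562500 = 0.00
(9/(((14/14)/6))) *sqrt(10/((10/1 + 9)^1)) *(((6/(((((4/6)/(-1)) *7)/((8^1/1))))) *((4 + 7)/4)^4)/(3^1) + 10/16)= -7657.28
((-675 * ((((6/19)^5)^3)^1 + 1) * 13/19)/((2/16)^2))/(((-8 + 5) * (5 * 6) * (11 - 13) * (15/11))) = -34734419720136783218000/288441413567621167681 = -120.42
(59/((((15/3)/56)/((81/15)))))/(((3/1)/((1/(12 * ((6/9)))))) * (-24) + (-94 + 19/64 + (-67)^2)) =5709312/6110875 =0.93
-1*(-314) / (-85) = -3.69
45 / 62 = 0.73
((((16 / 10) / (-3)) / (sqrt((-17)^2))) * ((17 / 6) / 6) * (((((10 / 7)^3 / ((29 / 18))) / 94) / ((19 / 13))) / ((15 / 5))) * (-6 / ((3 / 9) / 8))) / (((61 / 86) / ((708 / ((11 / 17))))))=86119987200 / 5960272241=14.45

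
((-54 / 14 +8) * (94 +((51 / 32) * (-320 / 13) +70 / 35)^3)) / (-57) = 57579442 / 15379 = 3744.03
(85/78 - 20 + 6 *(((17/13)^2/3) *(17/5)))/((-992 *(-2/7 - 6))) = -258433/221295360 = -0.00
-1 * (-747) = 747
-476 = -476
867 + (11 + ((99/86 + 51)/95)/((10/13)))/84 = 170028703/196080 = 867.14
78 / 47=1.66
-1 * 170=-170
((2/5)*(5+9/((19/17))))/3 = 496/285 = 1.74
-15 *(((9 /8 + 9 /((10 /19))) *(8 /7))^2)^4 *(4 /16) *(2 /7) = -239299329230617529590083 /6305251093750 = -37952386934.73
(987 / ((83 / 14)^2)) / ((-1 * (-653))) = 193452 / 4498517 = 0.04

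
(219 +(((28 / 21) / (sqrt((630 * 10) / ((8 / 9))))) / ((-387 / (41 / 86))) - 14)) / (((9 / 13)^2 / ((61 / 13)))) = 162565 / 81 - 65026 * sqrt(14) / 1273785345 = 2006.98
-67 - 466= -533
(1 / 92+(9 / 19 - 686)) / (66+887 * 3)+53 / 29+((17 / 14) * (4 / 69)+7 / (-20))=1045555201 / 806382990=1.30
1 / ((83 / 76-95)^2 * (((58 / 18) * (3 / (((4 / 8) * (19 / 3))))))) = 54872 / 1477166301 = 0.00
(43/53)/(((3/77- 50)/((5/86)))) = -385/407782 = -0.00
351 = 351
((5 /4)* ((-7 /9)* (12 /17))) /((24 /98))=-1715 /612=-2.80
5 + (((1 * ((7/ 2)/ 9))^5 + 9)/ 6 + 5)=130396999/ 11337408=11.50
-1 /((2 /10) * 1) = -5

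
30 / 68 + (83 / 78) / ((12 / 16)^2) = 27841 / 11934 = 2.33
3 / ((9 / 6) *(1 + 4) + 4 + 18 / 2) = 6 / 41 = 0.15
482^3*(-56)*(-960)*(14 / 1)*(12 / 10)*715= 72312886626140160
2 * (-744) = -1488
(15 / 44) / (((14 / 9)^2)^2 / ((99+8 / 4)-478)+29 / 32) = 296819640 / 775523111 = 0.38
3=3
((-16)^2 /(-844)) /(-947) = 0.00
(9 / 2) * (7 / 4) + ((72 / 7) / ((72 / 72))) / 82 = 18369 / 2296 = 8.00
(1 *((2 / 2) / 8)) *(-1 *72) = -9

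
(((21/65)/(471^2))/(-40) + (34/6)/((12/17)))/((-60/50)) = -4630314629/692143920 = -6.69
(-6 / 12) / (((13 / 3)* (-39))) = 1 / 338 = 0.00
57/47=1.21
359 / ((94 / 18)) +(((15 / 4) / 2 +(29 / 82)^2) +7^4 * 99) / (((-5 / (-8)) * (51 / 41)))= 150274123408 / 491385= 305817.48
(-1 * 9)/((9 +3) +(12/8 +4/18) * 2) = -81/139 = -0.58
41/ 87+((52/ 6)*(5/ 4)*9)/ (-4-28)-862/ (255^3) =-79266099497/ 30775032000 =-2.58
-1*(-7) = 7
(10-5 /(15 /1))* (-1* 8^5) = -316757.33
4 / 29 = 0.14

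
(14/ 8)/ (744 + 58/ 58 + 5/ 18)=63/ 26830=0.00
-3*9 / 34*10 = -135 / 17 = -7.94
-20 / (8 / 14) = -35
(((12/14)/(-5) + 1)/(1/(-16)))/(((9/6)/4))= -3712/105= -35.35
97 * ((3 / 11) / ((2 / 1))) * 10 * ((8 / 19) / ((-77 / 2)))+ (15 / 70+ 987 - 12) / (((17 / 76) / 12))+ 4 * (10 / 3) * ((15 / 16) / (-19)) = 1506575251 / 28798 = 52315.27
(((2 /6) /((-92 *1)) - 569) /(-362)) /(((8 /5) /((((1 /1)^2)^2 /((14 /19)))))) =2131325 /1598592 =1.33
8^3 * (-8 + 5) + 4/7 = -10748/7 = -1535.43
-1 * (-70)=70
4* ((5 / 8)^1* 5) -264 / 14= -89 / 14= -6.36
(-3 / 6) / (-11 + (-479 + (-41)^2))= -1 / 2382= -0.00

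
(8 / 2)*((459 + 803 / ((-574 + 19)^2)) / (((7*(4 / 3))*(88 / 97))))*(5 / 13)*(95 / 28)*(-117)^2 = 6532892839161 / 1686608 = 3873391.35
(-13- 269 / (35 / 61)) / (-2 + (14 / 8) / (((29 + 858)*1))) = 3519616 / 14595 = 241.15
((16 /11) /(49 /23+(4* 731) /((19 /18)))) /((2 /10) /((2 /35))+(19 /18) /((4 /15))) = 167808 /2385378523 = 0.00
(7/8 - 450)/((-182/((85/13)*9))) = 2748645/18928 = 145.22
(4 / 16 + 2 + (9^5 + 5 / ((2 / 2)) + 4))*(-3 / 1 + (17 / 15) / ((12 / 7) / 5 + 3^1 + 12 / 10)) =-8609672 / 53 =-162446.64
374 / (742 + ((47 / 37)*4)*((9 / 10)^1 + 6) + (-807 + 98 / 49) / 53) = 3667070 / 7470143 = 0.49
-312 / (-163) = 312 / 163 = 1.91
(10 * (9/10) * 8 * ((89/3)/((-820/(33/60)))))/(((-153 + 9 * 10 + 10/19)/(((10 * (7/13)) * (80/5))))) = 6249936/3163355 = 1.98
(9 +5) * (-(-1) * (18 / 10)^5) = 826686 / 3125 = 264.54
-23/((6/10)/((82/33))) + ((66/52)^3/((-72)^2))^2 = -11931958324930109/125266582831104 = -95.25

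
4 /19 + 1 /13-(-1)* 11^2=29958 /247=121.29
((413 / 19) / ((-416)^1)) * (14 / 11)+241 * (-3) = -31433147 / 43472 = -723.07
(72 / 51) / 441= 8 / 2499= 0.00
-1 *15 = -15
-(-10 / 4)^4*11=-6875 / 16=-429.69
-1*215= -215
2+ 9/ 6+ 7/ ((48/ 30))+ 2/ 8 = 65/ 8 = 8.12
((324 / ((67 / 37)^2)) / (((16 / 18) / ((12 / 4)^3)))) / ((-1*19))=-26946027 / 170582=-157.97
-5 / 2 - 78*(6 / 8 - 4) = 251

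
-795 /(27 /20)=-5300 /9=-588.89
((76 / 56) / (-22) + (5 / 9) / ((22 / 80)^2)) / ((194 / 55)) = 1110595 / 537768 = 2.07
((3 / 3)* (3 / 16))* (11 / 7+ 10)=243 / 112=2.17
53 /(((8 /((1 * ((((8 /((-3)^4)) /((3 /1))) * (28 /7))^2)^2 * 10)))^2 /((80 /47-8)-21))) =-116821392464281600 /571410276575675653647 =-0.00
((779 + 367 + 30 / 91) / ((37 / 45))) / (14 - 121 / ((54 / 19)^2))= -13688345520 / 9619519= -1422.98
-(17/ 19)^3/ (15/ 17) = -83521/ 102885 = -0.81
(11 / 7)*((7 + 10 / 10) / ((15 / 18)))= 528 / 35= 15.09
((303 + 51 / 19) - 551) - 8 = -253.32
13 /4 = 3.25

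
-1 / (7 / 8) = -8 / 7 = -1.14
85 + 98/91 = 1119/13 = 86.08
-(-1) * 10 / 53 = 10 / 53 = 0.19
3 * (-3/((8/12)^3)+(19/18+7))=-149/24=-6.21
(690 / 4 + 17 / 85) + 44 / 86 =74481 / 430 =173.21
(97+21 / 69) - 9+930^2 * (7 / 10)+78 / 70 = 605519.42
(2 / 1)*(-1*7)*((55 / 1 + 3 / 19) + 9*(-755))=1792798 / 19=94357.79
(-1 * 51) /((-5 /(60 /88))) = 153 /22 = 6.95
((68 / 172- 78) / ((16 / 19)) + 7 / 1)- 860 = -650267 / 688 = -945.16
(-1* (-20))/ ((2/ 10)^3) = 2500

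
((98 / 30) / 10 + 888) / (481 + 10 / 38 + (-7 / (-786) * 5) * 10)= 331656761 / 179845850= 1.84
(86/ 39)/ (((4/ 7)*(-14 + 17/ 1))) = 301/ 234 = 1.29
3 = 3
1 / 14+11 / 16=85 / 112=0.76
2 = 2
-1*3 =-3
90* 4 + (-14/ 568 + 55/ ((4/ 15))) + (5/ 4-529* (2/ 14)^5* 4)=2708065597/ 4773188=567.35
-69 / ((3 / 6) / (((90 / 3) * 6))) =-24840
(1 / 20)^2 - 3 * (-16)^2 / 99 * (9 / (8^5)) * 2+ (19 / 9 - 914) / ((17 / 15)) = -722217581 / 897600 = -804.61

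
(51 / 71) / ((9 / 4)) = 68 / 213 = 0.32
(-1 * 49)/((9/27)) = -147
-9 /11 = -0.82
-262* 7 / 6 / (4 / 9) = -2751 / 4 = -687.75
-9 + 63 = 54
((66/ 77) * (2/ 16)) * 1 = 3/ 28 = 0.11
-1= -1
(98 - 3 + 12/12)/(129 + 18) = 32/49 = 0.65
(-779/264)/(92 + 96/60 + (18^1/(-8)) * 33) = -3895/25542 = -0.15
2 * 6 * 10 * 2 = 240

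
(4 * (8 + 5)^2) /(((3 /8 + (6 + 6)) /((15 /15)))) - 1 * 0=5408 /99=54.63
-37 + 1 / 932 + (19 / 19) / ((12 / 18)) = -33085 / 932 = -35.50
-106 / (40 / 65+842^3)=-689 / 3880159976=-0.00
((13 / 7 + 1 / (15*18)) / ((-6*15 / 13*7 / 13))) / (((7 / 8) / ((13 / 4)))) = -7726849 / 4167450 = -1.85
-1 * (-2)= 2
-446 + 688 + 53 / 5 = 1263 / 5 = 252.60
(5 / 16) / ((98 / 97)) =485 / 1568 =0.31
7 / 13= 0.54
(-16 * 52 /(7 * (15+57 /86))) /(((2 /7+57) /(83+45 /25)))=-30338048 /2700735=-11.23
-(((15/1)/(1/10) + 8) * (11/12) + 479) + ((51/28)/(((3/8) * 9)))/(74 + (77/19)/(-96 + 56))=-4414528609/7076538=-623.83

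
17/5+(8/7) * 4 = 279/35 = 7.97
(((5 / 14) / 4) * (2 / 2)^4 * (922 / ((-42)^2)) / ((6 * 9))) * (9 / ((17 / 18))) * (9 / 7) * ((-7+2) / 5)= -6915 / 653072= -0.01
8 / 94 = 4 / 47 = 0.09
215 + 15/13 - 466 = -3248/13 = -249.85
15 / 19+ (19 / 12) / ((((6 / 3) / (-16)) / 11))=-7897 / 57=-138.54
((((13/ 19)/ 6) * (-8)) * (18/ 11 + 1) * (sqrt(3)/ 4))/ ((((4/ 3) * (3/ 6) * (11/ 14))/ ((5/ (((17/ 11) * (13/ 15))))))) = -15225 * sqrt(3)/ 3553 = -7.42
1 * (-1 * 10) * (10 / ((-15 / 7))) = 140 / 3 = 46.67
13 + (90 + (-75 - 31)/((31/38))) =-26.94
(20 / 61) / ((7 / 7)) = 0.33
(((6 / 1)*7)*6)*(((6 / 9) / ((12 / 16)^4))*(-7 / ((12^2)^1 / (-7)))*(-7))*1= -1264.72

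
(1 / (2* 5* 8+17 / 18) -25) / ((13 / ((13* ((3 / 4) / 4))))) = -109221 / 23312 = -4.69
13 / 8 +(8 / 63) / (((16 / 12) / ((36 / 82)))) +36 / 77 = 53905 / 25256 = 2.13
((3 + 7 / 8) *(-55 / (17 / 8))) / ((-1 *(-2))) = -1705 / 34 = -50.15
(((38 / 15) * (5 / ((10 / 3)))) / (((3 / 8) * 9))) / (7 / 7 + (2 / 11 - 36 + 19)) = -0.07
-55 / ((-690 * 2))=11 / 276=0.04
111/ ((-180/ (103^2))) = -392533/ 60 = -6542.22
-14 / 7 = -2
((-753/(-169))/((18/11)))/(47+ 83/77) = 212597/3753828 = 0.06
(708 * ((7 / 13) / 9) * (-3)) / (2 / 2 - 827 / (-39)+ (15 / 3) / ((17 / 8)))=-6018 / 1163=-5.17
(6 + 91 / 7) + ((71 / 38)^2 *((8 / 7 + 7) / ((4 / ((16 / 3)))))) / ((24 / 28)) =7207 / 114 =63.22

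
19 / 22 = 0.86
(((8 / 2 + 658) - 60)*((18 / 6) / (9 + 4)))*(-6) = -10836 / 13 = -833.54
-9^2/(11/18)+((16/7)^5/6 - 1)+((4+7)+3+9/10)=-108.25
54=54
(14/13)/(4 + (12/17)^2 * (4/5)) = 1445/5902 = 0.24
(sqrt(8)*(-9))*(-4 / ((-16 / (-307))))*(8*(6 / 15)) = 22104*sqrt(2) / 5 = 6251.96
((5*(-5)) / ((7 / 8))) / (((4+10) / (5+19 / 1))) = -2400 / 49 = -48.98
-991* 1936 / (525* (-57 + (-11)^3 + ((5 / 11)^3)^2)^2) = -6021313361295869296 / 3174277846628357620725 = -0.00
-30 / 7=-4.29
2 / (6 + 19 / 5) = 10 / 49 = 0.20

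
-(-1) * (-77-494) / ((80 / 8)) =-571 / 10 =-57.10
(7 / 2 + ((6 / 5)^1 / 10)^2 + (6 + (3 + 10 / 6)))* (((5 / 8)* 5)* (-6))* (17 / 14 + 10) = -1192729 / 400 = -2981.82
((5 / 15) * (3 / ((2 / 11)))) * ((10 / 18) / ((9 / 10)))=3.40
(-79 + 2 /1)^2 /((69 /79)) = 468391 /69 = 6788.28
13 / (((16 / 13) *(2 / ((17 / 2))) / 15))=43095 / 64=673.36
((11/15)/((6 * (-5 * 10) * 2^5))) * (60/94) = -11/225600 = -0.00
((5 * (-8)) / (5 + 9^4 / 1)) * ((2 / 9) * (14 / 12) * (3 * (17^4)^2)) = -139515148820 / 4221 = -33052629.43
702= 702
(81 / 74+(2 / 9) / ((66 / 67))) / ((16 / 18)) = 29015 / 19536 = 1.49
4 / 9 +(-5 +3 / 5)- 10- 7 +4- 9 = -1168 / 45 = -25.96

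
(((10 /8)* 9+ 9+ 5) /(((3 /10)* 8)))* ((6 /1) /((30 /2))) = 101 /24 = 4.21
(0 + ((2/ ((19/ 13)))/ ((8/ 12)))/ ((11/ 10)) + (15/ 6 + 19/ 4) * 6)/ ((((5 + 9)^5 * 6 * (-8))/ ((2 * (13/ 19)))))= -0.00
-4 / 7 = -0.57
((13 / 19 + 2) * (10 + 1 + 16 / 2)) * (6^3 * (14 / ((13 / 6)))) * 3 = 2776032 / 13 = 213540.92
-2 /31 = -0.06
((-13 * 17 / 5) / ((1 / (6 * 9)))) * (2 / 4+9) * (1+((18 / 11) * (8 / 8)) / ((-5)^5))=-3895156161 / 171875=-22662.73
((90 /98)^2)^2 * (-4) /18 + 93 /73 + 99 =42131822070 /420830473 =100.12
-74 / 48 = -37 / 24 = -1.54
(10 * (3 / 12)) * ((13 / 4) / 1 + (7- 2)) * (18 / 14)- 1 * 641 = -34411 / 56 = -614.48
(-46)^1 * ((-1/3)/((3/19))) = 97.11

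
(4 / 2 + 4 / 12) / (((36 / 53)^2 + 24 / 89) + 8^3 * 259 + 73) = 1750007 / 99511696323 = 0.00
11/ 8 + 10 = 91/ 8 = 11.38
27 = 27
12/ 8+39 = 81/ 2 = 40.50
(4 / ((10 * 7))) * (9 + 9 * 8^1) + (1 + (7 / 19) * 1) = 3988 / 665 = 6.00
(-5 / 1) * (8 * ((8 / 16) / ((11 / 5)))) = -100 / 11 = -9.09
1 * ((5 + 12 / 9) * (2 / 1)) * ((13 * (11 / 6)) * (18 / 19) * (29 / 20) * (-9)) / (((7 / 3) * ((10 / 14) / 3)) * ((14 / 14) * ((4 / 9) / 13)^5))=-7364586423278799 / 51200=-143839578579.66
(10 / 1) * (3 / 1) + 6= 36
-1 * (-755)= 755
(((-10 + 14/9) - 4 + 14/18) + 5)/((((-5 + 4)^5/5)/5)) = 500/3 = 166.67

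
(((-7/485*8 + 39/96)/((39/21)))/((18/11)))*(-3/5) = -0.06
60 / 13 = 4.62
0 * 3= 0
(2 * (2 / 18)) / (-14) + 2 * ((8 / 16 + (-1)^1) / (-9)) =2 / 21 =0.10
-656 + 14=-642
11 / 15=0.73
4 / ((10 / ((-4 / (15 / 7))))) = -56 / 75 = -0.75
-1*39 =-39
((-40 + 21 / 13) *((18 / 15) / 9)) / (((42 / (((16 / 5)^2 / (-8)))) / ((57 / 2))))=151696 / 34125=4.45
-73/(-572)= 73/572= 0.13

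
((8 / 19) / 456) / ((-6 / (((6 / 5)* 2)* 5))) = -0.00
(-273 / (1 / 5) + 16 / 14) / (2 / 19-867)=181393 / 115297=1.57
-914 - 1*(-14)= -900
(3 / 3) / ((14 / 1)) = 0.07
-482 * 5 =-2410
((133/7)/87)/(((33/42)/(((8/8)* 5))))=1330/957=1.39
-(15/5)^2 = -9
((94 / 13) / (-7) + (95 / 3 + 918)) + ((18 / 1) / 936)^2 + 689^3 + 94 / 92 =427181803243483 / 1306032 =327083718.66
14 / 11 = 1.27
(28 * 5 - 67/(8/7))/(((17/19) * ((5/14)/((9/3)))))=259749/340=763.97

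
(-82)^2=6724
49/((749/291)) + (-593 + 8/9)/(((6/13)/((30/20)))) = -7339307/3852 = -1905.32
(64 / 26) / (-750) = -16 / 4875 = -0.00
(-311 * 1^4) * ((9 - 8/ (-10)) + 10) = -30789/ 5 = -6157.80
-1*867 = -867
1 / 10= 0.10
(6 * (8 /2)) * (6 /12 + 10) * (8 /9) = 224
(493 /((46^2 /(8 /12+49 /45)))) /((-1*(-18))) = 38947 /1713960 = 0.02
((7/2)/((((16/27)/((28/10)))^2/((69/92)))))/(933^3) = 27783/385026956800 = 0.00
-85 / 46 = -1.85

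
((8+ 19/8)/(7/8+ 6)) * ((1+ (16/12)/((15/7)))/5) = 0.49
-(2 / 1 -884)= 882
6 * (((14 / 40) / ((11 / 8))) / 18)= 14 / 165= 0.08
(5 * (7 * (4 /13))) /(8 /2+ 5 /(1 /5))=140 /377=0.37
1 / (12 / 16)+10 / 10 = 7 / 3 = 2.33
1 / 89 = 0.01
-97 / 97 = -1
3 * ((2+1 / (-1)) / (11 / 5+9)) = 15 / 56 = 0.27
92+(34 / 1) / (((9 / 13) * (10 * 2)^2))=165821 / 1800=92.12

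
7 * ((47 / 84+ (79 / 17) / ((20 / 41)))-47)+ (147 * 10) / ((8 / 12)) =992767 / 510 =1946.60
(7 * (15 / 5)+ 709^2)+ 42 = 502744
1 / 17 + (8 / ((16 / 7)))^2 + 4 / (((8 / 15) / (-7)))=-2733 / 68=-40.19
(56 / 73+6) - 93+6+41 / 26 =-149289 / 1898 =-78.66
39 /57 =13 /19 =0.68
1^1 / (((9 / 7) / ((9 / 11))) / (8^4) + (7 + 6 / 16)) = 28672 / 211467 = 0.14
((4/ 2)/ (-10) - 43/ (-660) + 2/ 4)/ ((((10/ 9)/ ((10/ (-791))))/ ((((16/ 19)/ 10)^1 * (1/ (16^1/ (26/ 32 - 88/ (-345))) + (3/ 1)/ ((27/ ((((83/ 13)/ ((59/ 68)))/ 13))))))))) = -730329533/ 16104680592000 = -0.00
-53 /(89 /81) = -4293 /89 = -48.24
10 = 10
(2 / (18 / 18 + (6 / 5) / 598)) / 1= 1495 / 749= 2.00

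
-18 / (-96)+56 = 899 / 16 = 56.19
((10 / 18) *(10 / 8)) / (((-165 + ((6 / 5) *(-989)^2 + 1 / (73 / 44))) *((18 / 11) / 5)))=501875 / 277575331464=0.00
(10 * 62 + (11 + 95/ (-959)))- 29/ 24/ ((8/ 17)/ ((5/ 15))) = 348026797/ 552384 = 630.05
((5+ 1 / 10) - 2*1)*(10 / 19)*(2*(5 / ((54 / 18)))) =5.44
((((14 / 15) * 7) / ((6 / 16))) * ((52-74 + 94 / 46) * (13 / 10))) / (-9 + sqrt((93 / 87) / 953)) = 129948 * sqrt(856747) / 643587725 + 32322355884 / 643587725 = 50.41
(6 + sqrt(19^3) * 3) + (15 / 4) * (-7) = -81 / 4 + 57 * sqrt(19) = 228.21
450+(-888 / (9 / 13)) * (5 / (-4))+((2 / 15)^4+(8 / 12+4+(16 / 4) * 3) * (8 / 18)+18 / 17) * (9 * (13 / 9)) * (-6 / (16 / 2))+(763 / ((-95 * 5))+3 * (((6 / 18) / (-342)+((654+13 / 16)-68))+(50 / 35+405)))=3021154051873 / 610470000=4948.90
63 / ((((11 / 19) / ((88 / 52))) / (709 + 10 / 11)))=18694746 / 143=130732.49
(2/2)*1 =1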